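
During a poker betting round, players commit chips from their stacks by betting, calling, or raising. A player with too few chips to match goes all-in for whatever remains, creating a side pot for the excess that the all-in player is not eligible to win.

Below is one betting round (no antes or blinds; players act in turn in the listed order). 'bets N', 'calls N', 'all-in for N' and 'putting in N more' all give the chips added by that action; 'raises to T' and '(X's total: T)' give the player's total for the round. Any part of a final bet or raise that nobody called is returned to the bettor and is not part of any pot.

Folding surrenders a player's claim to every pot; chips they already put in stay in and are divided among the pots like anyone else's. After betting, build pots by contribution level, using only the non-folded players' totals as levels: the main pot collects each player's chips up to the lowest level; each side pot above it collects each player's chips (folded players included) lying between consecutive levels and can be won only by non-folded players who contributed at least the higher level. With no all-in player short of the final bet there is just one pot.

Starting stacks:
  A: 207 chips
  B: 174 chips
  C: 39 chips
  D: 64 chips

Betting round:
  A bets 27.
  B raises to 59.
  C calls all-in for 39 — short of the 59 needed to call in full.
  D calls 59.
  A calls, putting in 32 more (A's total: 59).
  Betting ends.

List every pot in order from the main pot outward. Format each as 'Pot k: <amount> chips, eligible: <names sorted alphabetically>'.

Contributions: A=59, B=59, C=39, D=59
Pot levels (distinct totals of non-folded players): 39, 59
Layer 1-39: 39 each from A, B, C, D = 39*4 = 156 chips; eligible A, B, C, D
Layer 40-59: 20 each from A, B, D = 20*3 = 60 chips; eligible A, B, D

Pot 1: 156 chips, eligible: A, B, C, D
Pot 2: 60 chips, eligible: A, B, D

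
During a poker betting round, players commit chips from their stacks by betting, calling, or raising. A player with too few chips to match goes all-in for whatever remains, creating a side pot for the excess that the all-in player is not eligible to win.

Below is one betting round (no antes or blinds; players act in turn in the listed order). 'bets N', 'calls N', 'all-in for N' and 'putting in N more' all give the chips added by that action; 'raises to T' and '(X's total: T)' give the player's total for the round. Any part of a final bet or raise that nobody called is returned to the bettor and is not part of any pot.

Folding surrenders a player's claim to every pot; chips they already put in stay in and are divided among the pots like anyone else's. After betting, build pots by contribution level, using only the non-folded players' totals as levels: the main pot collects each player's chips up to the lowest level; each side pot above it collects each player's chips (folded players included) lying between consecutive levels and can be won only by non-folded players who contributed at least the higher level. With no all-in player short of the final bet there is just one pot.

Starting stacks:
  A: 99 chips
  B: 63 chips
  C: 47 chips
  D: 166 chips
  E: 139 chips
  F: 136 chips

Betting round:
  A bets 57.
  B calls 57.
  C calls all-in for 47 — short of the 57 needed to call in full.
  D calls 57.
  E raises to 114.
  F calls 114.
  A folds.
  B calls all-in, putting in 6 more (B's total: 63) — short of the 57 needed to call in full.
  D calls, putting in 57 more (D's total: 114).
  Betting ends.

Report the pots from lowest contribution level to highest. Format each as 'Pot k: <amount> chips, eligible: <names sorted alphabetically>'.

Pot 1: 282 chips, eligible: B, C, D, E, F
Pot 2: 74 chips, eligible: B, D, E, F
Pot 3: 153 chips, eligible: D, E, F

Derivation:
Contributions: A=57, B=63, C=47, D=114, E=114, F=114
Folded: A
Pot levels (distinct totals of non-folded players): 47, 63, 114
Layer 1-47: 47 each from A, B, C, D, E, F = 47*6 = 282 chips; eligible B, C, D, E, F
Layer 48-63: A 10 + B 16 + D 16 + E 16 + F 16 = 74 chips; eligible B, D, E, F
Layer 64-114: 51 each from D, E, F = 51*3 = 153 chips; eligible D, E, F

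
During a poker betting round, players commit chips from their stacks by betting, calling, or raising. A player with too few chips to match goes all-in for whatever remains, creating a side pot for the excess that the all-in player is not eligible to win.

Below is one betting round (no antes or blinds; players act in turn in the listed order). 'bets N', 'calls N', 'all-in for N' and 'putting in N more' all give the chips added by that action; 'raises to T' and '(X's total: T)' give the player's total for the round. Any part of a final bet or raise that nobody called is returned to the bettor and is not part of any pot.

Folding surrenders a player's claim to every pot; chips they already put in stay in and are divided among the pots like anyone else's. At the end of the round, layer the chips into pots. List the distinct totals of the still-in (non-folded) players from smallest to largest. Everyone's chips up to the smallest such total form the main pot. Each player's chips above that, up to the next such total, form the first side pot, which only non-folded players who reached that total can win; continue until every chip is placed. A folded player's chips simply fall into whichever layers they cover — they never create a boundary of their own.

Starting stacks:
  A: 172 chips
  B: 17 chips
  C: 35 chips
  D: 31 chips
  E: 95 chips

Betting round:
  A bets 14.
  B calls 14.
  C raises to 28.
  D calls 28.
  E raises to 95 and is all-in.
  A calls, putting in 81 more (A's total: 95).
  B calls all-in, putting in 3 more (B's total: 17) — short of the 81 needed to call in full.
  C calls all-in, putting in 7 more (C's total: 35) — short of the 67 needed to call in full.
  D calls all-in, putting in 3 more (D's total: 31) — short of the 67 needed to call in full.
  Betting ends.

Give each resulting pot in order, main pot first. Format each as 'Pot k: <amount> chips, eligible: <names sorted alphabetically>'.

Contributions: A=95, B=17, C=35, D=31, E=95
Pot levels (distinct totals of non-folded players): 17, 31, 35, 95
Layer 1-17: 17 each from A, B, C, D, E = 17*5 = 85 chips; eligible A, B, C, D, E
Layer 18-31: 14 each from A, C, D, E = 14*4 = 56 chips; eligible A, C, D, E
Layer 32-35: 4 each from A, C, E = 4*3 = 12 chips; eligible A, C, E
Layer 36-95: 60 each from A, E = 60*2 = 120 chips; eligible A, E

Pot 1: 85 chips, eligible: A, B, C, D, E
Pot 2: 56 chips, eligible: A, C, D, E
Pot 3: 12 chips, eligible: A, C, E
Pot 4: 120 chips, eligible: A, E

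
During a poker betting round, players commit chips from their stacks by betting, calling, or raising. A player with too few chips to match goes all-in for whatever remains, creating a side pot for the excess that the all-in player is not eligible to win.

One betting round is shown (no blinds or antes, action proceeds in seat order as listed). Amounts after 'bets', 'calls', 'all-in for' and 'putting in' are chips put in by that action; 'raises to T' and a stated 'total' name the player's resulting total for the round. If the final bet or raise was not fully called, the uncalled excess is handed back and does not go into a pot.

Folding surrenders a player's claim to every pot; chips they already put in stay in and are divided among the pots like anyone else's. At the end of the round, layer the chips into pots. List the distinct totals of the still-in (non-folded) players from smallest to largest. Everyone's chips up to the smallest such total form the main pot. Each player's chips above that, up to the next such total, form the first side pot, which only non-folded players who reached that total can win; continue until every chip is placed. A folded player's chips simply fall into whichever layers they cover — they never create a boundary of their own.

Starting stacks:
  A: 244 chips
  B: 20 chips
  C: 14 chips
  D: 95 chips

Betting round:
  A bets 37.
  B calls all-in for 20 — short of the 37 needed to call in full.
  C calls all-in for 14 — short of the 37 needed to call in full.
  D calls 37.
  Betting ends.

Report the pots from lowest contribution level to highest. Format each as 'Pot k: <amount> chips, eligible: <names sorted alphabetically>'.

Pot 1: 56 chips, eligible: A, B, C, D
Pot 2: 18 chips, eligible: A, B, D
Pot 3: 34 chips, eligible: A, D

Derivation:
Contributions: A=37, B=20, C=14, D=37
Pot levels (distinct totals of non-folded players): 14, 20, 37
Layer 1-14: 14 each from A, B, C, D = 14*4 = 56 chips; eligible A, B, C, D
Layer 15-20: 6 each from A, B, D = 6*3 = 18 chips; eligible A, B, D
Layer 21-37: 17 each from A, D = 17*2 = 34 chips; eligible A, D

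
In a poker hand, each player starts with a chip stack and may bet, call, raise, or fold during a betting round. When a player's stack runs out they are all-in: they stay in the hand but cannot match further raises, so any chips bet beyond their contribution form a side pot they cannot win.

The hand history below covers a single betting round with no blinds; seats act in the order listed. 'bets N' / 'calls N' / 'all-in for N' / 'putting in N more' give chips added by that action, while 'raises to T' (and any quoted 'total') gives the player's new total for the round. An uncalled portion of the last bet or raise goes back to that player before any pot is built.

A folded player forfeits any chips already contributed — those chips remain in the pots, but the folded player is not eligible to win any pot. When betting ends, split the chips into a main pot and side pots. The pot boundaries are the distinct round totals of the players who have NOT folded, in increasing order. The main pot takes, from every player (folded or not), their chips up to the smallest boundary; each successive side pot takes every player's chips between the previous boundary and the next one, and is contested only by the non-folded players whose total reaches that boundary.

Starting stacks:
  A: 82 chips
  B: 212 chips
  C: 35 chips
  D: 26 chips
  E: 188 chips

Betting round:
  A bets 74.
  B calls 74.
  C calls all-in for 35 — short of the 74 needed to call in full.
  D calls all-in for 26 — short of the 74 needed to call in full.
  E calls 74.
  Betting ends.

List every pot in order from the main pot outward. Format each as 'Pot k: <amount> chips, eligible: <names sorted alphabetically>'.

Pot 1: 130 chips, eligible: A, B, C, D, E
Pot 2: 36 chips, eligible: A, B, C, E
Pot 3: 117 chips, eligible: A, B, E

Derivation:
Contributions: A=74, B=74, C=35, D=26, E=74
Pot levels (distinct totals of non-folded players): 26, 35, 74
Layer 1-26: 26 each from A, B, C, D, E = 26*5 = 130 chips; eligible A, B, C, D, E
Layer 27-35: 9 each from A, B, C, E = 9*4 = 36 chips; eligible A, B, C, E
Layer 36-74: 39 each from A, B, E = 39*3 = 117 chips; eligible A, B, E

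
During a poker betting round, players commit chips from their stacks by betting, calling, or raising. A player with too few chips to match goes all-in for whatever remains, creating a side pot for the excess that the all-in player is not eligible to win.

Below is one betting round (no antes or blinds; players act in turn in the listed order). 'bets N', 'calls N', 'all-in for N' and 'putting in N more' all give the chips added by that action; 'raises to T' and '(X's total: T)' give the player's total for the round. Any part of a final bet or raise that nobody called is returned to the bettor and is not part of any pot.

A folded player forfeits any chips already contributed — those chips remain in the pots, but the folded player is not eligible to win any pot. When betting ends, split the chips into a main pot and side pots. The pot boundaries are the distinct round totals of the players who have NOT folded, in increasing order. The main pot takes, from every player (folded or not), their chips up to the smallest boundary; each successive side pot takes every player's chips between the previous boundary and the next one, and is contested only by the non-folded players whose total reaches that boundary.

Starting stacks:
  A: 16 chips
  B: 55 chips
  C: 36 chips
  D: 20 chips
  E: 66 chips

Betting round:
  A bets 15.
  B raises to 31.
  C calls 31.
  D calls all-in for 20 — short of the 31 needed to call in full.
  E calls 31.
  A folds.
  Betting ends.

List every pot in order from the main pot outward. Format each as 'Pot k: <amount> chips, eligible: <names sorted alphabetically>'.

Pot 1: 95 chips, eligible: B, C, D, E
Pot 2: 33 chips, eligible: B, C, E

Derivation:
Contributions: A=15, B=31, C=31, D=20, E=31
Folded: A
Pot levels (distinct totals of non-folded players): 20, 31
Layer 1-20: A 15 + B 20 + C 20 + D 20 + E 20 = 95 chips; eligible B, C, D, E
Layer 21-31: 11 each from B, C, E = 11*3 = 33 chips; eligible B, C, E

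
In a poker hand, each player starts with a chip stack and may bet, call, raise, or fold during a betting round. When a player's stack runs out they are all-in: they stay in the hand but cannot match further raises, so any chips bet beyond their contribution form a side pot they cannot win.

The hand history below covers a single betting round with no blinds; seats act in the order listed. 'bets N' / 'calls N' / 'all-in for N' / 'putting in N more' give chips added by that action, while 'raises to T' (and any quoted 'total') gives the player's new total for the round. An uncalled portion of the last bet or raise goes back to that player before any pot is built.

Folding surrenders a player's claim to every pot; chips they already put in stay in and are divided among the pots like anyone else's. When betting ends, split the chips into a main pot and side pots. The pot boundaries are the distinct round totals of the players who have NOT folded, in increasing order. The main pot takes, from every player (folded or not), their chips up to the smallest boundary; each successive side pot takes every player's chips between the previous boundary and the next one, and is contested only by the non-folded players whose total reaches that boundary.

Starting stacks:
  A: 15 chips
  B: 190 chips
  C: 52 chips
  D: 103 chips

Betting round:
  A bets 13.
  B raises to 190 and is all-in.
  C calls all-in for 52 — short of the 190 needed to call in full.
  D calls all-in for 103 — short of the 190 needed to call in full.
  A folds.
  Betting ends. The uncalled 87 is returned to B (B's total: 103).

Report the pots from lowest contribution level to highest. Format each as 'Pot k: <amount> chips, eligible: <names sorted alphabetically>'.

Pot 1: 169 chips, eligible: B, C, D
Pot 2: 102 chips, eligible: B, D

Derivation:
Contributions (after 87 returned to B): A=13, B=103, C=52, D=103
Folded: A
Pot levels (distinct totals of non-folded players): 52, 103
Layer 1-52: A 13 + B 52 + C 52 + D 52 = 169 chips; eligible B, C, D
Layer 53-103: 51 each from B, D = 51*2 = 102 chips; eligible B, D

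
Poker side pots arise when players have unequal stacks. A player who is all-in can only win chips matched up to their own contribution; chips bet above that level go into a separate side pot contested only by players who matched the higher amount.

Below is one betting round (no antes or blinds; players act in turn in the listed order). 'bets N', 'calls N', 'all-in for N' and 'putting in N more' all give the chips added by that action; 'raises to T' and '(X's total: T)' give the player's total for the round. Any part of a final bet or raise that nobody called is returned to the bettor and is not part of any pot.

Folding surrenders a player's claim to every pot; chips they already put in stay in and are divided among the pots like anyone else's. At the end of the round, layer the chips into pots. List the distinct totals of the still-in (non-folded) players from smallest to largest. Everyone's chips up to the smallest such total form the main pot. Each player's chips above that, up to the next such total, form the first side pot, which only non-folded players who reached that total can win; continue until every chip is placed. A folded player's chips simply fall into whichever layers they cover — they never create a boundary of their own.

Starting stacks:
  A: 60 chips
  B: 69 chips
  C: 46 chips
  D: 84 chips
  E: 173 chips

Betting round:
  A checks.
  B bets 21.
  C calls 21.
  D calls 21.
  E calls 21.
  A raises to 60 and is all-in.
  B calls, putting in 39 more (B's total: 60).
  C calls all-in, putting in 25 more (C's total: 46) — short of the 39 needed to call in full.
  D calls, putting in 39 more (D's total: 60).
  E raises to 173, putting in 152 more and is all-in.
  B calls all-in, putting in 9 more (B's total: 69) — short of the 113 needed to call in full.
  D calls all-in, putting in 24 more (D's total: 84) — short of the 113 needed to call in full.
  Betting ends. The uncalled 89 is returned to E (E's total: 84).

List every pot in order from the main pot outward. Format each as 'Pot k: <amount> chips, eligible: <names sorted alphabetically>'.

Pot 1: 230 chips, eligible: A, B, C, D, E
Pot 2: 56 chips, eligible: A, B, D, E
Pot 3: 27 chips, eligible: B, D, E
Pot 4: 30 chips, eligible: D, E

Derivation:
Contributions (after 89 returned to E): A=60, B=69, C=46, D=84, E=84
Pot levels (distinct totals of non-folded players): 46, 60, 69, 84
Layer 1-46: 46 each from A, B, C, D, E = 46*5 = 230 chips; eligible A, B, C, D, E
Layer 47-60: 14 each from A, B, D, E = 14*4 = 56 chips; eligible A, B, D, E
Layer 61-69: 9 each from B, D, E = 9*3 = 27 chips; eligible B, D, E
Layer 70-84: 15 each from D, E = 15*2 = 30 chips; eligible D, E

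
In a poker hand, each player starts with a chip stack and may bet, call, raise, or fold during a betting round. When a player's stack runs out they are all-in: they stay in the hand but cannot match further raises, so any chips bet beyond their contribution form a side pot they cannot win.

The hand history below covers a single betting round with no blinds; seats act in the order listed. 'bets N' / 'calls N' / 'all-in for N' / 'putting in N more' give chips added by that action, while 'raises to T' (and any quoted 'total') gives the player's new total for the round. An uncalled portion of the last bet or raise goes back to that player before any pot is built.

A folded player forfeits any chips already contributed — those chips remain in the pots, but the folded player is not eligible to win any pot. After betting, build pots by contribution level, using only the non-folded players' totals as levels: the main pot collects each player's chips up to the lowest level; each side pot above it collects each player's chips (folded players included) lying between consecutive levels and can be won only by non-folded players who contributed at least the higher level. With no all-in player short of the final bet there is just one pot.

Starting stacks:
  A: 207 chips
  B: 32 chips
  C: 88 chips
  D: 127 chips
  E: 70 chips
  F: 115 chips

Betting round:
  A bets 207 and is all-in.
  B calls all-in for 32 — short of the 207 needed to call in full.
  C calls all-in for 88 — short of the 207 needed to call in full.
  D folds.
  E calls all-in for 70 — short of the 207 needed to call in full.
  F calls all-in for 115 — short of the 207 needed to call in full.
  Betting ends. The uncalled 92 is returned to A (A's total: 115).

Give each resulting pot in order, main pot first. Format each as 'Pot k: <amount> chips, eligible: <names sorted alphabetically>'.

Contributions (after 92 returned to A): A=115, B=32, C=88, E=70, F=115
Folded: D
Pot levels (distinct totals of non-folded players): 32, 70, 88, 115
Layer 1-32: 32 each from A, B, C, E, F = 32*5 = 160 chips; eligible A, B, C, E, F
Layer 33-70: 38 each from A, C, E, F = 38*4 = 152 chips; eligible A, C, E, F
Layer 71-88: 18 each from A, C, F = 18*3 = 54 chips; eligible A, C, F
Layer 89-115: 27 each from A, F = 27*2 = 54 chips; eligible A, F

Pot 1: 160 chips, eligible: A, B, C, E, F
Pot 2: 152 chips, eligible: A, C, E, F
Pot 3: 54 chips, eligible: A, C, F
Pot 4: 54 chips, eligible: A, F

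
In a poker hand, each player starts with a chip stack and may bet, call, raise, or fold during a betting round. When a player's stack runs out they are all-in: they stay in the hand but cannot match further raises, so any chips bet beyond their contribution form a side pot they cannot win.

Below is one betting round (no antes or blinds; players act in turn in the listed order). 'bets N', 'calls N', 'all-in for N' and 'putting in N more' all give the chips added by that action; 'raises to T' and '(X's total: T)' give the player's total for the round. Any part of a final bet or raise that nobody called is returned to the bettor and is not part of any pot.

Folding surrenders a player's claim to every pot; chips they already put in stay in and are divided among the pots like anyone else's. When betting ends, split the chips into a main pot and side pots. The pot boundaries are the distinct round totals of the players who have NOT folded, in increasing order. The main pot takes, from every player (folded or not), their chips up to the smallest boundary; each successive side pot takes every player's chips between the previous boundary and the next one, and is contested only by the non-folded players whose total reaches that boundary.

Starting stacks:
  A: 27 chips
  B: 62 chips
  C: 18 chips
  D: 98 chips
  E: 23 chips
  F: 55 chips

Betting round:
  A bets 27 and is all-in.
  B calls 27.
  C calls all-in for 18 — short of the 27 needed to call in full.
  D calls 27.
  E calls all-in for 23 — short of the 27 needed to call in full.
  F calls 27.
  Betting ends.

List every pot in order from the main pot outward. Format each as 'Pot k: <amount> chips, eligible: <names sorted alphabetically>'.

Contributions: A=27, B=27, C=18, D=27, E=23, F=27
Pot levels (distinct totals of non-folded players): 18, 23, 27
Layer 1-18: 18 each from A, B, C, D, E, F = 18*6 = 108 chips; eligible A, B, C, D, E, F
Layer 19-23: 5 each from A, B, D, E, F = 5*5 = 25 chips; eligible A, B, D, E, F
Layer 24-27: 4 each from A, B, D, F = 4*4 = 16 chips; eligible A, B, D, F

Pot 1: 108 chips, eligible: A, B, C, D, E, F
Pot 2: 25 chips, eligible: A, B, D, E, F
Pot 3: 16 chips, eligible: A, B, D, F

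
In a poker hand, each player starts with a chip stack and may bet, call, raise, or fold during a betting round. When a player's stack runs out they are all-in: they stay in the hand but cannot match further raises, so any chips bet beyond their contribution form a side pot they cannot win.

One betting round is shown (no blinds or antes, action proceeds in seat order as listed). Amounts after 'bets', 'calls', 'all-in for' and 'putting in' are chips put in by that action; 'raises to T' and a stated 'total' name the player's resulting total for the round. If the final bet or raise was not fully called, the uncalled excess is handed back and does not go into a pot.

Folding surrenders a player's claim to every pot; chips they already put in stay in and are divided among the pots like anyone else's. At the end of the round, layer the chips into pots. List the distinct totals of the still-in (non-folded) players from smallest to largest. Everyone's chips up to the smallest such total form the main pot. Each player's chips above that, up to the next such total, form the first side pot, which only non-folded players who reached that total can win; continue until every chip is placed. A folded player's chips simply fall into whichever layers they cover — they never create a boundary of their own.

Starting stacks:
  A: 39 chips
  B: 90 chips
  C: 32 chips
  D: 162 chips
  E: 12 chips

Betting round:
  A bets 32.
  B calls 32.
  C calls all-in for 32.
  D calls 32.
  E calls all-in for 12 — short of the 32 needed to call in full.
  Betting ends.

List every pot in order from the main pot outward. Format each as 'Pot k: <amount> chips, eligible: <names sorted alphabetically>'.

Pot 1: 60 chips, eligible: A, B, C, D, E
Pot 2: 80 chips, eligible: A, B, C, D

Derivation:
Contributions: A=32, B=32, C=32, D=32, E=12
Pot levels (distinct totals of non-folded players): 12, 32
Layer 1-12: 12 each from A, B, C, D, E = 12*5 = 60 chips; eligible A, B, C, D, E
Layer 13-32: 20 each from A, B, C, D = 20*4 = 80 chips; eligible A, B, C, D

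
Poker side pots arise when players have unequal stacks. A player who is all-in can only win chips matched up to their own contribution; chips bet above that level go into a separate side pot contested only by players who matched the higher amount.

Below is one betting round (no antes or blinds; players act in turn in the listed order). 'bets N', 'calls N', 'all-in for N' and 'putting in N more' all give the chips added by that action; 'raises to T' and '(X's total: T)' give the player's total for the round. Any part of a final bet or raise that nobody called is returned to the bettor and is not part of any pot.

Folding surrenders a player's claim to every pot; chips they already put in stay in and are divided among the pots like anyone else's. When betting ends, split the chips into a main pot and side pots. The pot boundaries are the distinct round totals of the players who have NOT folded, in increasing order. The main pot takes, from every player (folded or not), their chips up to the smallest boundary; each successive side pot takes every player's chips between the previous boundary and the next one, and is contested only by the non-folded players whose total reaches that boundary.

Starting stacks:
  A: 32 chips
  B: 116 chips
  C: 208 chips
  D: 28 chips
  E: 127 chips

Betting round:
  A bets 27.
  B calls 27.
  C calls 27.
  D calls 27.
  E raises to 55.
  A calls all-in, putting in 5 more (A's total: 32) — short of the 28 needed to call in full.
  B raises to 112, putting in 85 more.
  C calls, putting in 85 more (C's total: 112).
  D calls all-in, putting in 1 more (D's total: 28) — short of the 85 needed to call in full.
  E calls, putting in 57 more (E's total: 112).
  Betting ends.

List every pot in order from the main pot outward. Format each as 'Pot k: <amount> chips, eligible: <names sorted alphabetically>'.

Pot 1: 140 chips, eligible: A, B, C, D, E
Pot 2: 16 chips, eligible: A, B, C, E
Pot 3: 240 chips, eligible: B, C, E

Derivation:
Contributions: A=32, B=112, C=112, D=28, E=112
Pot levels (distinct totals of non-folded players): 28, 32, 112
Layer 1-28: 28 each from A, B, C, D, E = 28*5 = 140 chips; eligible A, B, C, D, E
Layer 29-32: 4 each from A, B, C, E = 4*4 = 16 chips; eligible A, B, C, E
Layer 33-112: 80 each from B, C, E = 80*3 = 240 chips; eligible B, C, E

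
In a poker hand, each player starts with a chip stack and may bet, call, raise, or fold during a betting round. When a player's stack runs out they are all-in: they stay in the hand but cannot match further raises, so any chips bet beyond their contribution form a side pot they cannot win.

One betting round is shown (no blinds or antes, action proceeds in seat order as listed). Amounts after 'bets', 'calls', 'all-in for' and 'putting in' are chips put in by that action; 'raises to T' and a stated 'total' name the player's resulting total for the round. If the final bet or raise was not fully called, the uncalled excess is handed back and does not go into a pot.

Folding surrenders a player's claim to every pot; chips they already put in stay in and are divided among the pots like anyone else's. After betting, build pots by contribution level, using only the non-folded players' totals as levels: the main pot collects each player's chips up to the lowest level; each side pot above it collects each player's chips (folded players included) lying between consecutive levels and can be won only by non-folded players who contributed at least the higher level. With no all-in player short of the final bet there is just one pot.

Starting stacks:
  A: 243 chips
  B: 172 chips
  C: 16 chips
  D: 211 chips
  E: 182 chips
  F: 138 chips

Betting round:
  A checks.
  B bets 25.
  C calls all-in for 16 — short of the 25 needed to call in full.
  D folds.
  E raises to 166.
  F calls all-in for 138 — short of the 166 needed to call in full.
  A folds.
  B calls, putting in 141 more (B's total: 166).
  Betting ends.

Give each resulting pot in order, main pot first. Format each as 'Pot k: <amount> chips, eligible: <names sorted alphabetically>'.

Contributions: B=166, C=16, E=166, F=138
Folded: A, D
Pot levels (distinct totals of non-folded players): 16, 138, 166
Layer 1-16: 16 each from B, C, E, F = 16*4 = 64 chips; eligible B, C, E, F
Layer 17-138: 122 each from B, E, F = 122*3 = 366 chips; eligible B, E, F
Layer 139-166: 28 each from B, E = 28*2 = 56 chips; eligible B, E

Pot 1: 64 chips, eligible: B, C, E, F
Pot 2: 366 chips, eligible: B, E, F
Pot 3: 56 chips, eligible: B, E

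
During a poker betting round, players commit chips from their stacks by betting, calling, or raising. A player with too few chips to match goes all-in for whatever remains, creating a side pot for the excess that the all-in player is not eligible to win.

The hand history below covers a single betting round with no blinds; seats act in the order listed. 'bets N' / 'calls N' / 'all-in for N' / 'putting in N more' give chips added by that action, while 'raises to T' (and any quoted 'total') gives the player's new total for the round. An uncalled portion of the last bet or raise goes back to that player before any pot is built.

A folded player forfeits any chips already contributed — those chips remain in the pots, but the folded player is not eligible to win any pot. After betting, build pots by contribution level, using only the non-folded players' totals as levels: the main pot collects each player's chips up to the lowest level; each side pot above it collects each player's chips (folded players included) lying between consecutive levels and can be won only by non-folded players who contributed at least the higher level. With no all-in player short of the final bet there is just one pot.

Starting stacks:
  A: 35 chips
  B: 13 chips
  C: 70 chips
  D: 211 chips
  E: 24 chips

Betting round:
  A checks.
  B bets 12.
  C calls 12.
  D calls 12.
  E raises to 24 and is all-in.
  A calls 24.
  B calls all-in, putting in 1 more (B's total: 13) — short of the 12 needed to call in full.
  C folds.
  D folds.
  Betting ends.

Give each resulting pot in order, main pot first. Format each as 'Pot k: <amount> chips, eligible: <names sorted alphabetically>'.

Contributions: A=24, B=13, C=12, D=12, E=24
Folded: C, D
Pot levels (distinct totals of non-folded players): 13, 24
Layer 1-13: A 13 + B 13 + C 12 + D 12 + E 13 = 63 chips; eligible A, B, E
Layer 14-24: 11 each from A, E = 11*2 = 22 chips; eligible A, E

Pot 1: 63 chips, eligible: A, B, E
Pot 2: 22 chips, eligible: A, E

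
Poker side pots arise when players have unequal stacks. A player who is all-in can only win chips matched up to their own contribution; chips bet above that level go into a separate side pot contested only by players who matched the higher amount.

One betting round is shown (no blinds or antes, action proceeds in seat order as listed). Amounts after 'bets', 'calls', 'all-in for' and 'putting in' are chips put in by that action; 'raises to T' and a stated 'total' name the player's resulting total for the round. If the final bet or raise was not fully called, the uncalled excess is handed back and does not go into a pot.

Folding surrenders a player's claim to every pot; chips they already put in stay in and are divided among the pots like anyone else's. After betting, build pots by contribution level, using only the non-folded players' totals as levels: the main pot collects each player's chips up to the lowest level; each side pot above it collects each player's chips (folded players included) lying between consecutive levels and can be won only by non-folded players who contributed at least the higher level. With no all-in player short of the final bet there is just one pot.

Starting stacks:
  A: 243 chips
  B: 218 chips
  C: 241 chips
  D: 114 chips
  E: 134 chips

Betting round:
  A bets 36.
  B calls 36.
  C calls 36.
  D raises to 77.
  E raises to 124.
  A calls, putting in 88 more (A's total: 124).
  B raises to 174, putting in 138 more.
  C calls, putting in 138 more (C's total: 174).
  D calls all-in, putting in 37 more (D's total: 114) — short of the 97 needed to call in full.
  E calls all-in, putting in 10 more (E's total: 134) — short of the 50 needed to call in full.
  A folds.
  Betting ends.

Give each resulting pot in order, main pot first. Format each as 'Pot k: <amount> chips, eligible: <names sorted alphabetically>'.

Pot 1: 570 chips, eligible: B, C, D, E
Pot 2: 70 chips, eligible: B, C, E
Pot 3: 80 chips, eligible: B, C

Derivation:
Contributions: A=124, B=174, C=174, D=114, E=134
Folded: A
Pot levels (distinct totals of non-folded players): 114, 134, 174
Layer 1-114: 114 each from A, B, C, D, E = 114*5 = 570 chips; eligible B, C, D, E
Layer 115-134: A 10 + B 20 + C 20 + E 20 = 70 chips; eligible B, C, E
Layer 135-174: 40 each from B, C = 40*2 = 80 chips; eligible B, C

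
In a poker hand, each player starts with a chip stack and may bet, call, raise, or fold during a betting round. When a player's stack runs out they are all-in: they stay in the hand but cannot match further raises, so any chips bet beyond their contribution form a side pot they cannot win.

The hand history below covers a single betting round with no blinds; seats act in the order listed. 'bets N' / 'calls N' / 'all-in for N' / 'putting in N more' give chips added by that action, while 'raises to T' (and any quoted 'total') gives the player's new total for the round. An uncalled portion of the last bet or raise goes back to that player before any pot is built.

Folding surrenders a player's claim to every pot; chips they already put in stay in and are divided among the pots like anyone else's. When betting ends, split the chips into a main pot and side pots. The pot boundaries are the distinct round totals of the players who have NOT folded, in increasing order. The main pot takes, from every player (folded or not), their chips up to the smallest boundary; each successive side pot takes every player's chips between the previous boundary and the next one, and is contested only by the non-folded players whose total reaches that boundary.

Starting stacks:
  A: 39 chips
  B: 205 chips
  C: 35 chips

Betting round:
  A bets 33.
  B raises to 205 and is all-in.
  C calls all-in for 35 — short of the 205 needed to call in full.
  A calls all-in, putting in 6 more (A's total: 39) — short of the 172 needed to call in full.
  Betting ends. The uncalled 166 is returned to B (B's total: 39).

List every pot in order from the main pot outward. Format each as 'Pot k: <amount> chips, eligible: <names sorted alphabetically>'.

Contributions (after 166 returned to B): A=39, B=39, C=35
Pot levels (distinct totals of non-folded players): 35, 39
Layer 1-35: 35 each from A, B, C = 35*3 = 105 chips; eligible A, B, C
Layer 36-39: 4 each from A, B = 4*2 = 8 chips; eligible A, B

Pot 1: 105 chips, eligible: A, B, C
Pot 2: 8 chips, eligible: A, B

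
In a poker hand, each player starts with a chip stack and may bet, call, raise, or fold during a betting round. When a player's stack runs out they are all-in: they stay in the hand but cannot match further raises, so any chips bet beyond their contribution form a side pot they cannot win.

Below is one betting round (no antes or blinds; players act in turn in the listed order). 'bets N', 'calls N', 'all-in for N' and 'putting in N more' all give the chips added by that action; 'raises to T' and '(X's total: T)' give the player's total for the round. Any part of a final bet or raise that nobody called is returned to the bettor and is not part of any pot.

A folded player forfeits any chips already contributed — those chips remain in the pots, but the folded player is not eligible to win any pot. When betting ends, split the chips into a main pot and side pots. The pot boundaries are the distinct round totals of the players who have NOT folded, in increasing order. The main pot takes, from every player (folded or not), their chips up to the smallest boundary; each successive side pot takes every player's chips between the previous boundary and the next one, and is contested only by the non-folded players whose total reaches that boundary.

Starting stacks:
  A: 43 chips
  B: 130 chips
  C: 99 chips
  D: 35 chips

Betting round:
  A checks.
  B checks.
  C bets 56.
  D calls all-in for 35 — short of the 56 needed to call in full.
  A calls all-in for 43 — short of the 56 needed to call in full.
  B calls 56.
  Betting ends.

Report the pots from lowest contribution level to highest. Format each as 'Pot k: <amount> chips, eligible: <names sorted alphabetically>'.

Contributions: A=43, B=56, C=56, D=35
Pot levels (distinct totals of non-folded players): 35, 43, 56
Layer 1-35: 35 each from A, B, C, D = 35*4 = 140 chips; eligible A, B, C, D
Layer 36-43: 8 each from A, B, C = 8*3 = 24 chips; eligible A, B, C
Layer 44-56: 13 each from B, C = 13*2 = 26 chips; eligible B, C

Pot 1: 140 chips, eligible: A, B, C, D
Pot 2: 24 chips, eligible: A, B, C
Pot 3: 26 chips, eligible: B, C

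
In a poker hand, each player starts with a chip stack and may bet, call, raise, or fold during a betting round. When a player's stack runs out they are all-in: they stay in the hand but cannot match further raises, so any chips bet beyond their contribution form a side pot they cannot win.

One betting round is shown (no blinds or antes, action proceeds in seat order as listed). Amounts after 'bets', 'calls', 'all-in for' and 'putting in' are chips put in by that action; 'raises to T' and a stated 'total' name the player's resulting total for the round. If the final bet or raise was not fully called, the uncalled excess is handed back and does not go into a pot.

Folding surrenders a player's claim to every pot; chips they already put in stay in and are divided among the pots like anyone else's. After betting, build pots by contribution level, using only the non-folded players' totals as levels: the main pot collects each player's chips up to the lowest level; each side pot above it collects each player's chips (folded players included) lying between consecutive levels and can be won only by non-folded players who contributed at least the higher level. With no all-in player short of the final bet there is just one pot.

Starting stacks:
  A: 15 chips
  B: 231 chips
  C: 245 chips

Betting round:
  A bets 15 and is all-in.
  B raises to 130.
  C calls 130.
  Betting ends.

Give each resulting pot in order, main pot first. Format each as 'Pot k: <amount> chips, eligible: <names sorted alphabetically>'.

Pot 1: 45 chips, eligible: A, B, C
Pot 2: 230 chips, eligible: B, C

Derivation:
Contributions: A=15, B=130, C=130
Pot levels (distinct totals of non-folded players): 15, 130
Layer 1-15: 15 each from A, B, C = 15*3 = 45 chips; eligible A, B, C
Layer 16-130: 115 each from B, C = 115*2 = 230 chips; eligible B, C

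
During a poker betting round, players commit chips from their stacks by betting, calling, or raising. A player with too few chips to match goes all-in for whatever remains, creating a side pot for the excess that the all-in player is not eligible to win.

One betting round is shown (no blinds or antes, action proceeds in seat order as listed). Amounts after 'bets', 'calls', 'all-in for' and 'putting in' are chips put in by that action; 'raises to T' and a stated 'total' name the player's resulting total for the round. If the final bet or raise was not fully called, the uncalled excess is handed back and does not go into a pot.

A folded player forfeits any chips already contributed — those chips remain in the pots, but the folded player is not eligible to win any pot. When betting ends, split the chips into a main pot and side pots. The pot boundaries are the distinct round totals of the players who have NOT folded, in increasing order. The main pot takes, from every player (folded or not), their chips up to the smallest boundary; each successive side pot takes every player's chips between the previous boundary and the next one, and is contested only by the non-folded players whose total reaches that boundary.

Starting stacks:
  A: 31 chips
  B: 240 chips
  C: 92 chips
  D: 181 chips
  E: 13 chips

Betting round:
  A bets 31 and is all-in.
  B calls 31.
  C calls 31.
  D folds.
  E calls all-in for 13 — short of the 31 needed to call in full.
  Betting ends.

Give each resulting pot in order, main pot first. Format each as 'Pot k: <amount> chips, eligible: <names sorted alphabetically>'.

Contributions: A=31, B=31, C=31, E=13
Folded: D
Pot levels (distinct totals of non-folded players): 13, 31
Layer 1-13: 13 each from A, B, C, E = 13*4 = 52 chips; eligible A, B, C, E
Layer 14-31: 18 each from A, B, C = 18*3 = 54 chips; eligible A, B, C

Pot 1: 52 chips, eligible: A, B, C, E
Pot 2: 54 chips, eligible: A, B, C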